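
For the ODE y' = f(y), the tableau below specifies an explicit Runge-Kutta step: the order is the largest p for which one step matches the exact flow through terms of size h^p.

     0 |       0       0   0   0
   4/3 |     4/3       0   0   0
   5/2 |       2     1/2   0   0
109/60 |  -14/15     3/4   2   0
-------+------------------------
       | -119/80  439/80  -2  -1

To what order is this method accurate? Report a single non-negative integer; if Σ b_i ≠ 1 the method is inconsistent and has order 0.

2

b = (-119/80, 439/80, -2, -1)
c = (0, 4/3, 5/2, 109/60)
Ac = (0, 0, 2/3, 6)
Σ b_i: (-119/80)·1 + 439/80·1 + (-2)·1 + (-1)·1 = 1 ✓
b·c: 439/80·4/3 + (-2)·5/2 + (-1)·109/60 = 1/2 ✓
b·c²: 439/80·16/9 + (-2)·25/4 + (-1)·11881/3600 = -21761/3600 ≠ 1/3 ⇒ order 2.
b·Ac: (-2)·2/3 + (-1)·6 = -22/3 ≠ 1/6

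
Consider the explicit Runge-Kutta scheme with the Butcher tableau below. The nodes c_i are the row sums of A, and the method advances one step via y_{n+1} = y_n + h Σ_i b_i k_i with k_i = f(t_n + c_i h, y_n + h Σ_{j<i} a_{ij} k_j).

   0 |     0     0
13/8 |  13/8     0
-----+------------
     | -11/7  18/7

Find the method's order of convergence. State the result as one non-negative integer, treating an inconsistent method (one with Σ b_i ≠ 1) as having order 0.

1

b = (-11/7, 18/7)
c = (0, 13/8)
Σ b_i: (-11/7)·1 + 18/7·1 = 1 ✓
b·c: 18/7·13/8 = 117/28 ≠ 1/2 ⇒ order 1.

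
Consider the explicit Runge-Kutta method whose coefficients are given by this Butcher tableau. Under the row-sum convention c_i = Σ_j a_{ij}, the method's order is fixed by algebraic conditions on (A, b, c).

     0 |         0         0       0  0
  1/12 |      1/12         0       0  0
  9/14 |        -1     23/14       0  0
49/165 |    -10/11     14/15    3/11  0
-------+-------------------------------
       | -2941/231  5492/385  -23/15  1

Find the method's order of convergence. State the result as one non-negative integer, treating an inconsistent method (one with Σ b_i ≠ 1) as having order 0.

2

b = (-2941/231, 5492/385, -23/15, 1)
c = (0, 1/12, 9/14, 49/165)
Ac = (0, 0, 23/168, 877/3465)
Σ b_i: (-2941/231)·1 + 5492/385·1 + (-23/15)·1 + 1·1 = 1 ✓
b·c: 5492/385·1/12 + (-23/15)·9/14 + 1·49/165 = 1/2 ✓
b·c²: 5492/385·1/144 + (-23/15)·81/196 + 1·2401/27225 = -198512/444675 ≠ 1/3 ⇒ order 2.
b·Ac: (-23/15)·23/168 + 1·877/3465 = 19/440 ≠ 1/6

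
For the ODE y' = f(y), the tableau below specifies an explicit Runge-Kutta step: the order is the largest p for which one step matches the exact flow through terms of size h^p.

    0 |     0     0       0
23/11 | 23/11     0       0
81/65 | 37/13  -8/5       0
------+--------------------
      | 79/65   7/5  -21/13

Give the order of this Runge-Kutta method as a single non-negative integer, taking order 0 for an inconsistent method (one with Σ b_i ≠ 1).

b = (79/65, 7/5, -21/13)
c = (0, 23/11, 81/65)
Ac = (0, 0, -184/55)
Σ b_i: 79/65·1 + 7/5·1 + (-21/13)·1 = 1 ✓
b·c: 7/5·23/11 + (-21/13)·81/65 = 8498/9295 ≠ 1/2 ⇒ order 1.

1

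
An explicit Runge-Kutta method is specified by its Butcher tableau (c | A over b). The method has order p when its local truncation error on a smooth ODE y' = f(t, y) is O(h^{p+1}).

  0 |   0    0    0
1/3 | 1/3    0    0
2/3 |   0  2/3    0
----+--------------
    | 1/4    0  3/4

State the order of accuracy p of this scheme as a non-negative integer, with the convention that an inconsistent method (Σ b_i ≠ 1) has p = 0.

3

b = (1/4, 0, 3/4)
c = (0, 1/3, 2/3)
Ac = (0, 0, 2/9)
Σ b_i: 1/4·1 + 3/4·1 = 1 ✓
b·c: 3/4·2/3 = 1/2 ✓
b·c²: 3/4·4/9 = 1/3 ✓
b·Ac: 3/4·2/9 = 1/6 ✓; 3 stages ⇒ order 3.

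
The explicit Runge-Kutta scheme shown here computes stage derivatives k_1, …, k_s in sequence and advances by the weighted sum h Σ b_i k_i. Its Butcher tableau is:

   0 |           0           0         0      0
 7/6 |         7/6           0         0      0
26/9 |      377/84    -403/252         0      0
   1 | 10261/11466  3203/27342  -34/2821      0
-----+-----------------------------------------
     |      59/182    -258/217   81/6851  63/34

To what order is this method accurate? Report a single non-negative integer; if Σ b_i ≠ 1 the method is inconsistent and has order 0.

b = (59/182, -258/217, 81/6851, 63/34)
c = (0, 7/6, 26/9, 1)
Ac = (0, 0, -403/216, 11/108)
Σ b_i: 59/182·1 + (-258/217)·1 + 81/6851·1 + 63/34·1 = 1 ✓
b·c: (-258/217)·7/6 + 81/6851·26/9 + 63/34·1 = 1/2 ✓
b·c²: (-258/217)·49/36 + 81/6851·676/81 + 63/34·1 = 1/3 ✓
b·Ac: 81/6851·(-403/216) + 63/34·11/108 = 1/6 ✓
b·c³: (-258/217)·343/216 + 81/6851·17576/729 + 63/34·1 = 1/4 ✓
b·(c∘Ac): 81/6851·(-5239/972) + 63/34·11/108 = 1/8 ✓
b·Ac²: 81/6851·(-2821/1296) + 63/34·89/1512 = 1/12 ✓
b·A²c: 63/34·17/756 = 1/24 ✓; 4 stages ⇒ order 4.

4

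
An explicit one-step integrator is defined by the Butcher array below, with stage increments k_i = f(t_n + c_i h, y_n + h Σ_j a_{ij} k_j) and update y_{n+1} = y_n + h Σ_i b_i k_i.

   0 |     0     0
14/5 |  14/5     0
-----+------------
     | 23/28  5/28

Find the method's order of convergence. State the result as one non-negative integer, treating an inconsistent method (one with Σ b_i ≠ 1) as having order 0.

b = (23/28, 5/28)
c = (0, 14/5)
Σ b_i: 23/28·1 + 5/28·1 = 1 ✓
b·c: 5/28·14/5 = 1/2 ✓; 2 stages ⇒ order 2.

2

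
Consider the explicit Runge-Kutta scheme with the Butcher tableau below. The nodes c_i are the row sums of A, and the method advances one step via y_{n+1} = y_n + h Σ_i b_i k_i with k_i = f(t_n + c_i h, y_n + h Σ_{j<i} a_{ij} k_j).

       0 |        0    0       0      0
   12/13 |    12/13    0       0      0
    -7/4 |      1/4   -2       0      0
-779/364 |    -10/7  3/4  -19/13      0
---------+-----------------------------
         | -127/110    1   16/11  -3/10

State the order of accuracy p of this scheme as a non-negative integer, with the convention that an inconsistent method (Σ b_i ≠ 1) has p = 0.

b = (-127/110, 1, 16/11, -3/10)
c = (0, 12/13, -7/4, -779/364)
Ac = (0, 0, -24/13, 13/4)
Σ b_i: (-127/110)·1 + 1·1 + 16/11·1 + (-3/10)·1 = 1 ✓
b·c: 1·12/13 + 16/11·(-7/4) + (-3/10)·(-779/364) = -39253/40040 ≠ 1/2 ⇒ order 1.

1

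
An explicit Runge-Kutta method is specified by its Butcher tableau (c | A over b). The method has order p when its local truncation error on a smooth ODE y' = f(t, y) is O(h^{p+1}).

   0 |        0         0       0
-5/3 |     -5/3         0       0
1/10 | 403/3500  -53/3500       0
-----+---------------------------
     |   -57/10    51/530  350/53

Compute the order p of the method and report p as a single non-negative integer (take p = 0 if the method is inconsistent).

b = (-57/10, 51/530, 350/53)
c = (0, -5/3, 1/10)
Ac = (0, 0, 53/2100)
Σ b_i: (-57/10)·1 + 51/530·1 + 350/53·1 = 1 ✓
b·c: 51/530·(-5/3) + 350/53·1/10 = 1/2 ✓
b·c²: 51/530·25/9 + 350/53·1/100 = 1/3 ✓
b·Ac: 350/53·53/2100 = 1/6 ✓; 3 stages ⇒ order 3.

3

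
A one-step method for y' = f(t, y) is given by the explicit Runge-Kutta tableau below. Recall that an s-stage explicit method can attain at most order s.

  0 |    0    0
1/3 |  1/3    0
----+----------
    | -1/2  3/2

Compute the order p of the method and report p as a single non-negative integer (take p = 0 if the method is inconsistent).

2

b = (-1/2, 3/2)
c = (0, 1/3)
Σ b_i: (-1/2)·1 + 3/2·1 = 1 ✓
b·c: 3/2·1/3 = 1/2 ✓; 2 stages ⇒ order 2.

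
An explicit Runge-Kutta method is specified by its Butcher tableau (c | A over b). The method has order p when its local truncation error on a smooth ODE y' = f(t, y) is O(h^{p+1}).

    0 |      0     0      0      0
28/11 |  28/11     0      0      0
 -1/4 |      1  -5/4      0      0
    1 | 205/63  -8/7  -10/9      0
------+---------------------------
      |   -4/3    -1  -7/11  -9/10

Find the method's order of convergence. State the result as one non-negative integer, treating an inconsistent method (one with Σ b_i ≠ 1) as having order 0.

0

b = (-4/3, -1, -7/11, -9/10)
c = (0, 28/11, -1/4, 1)
Ac = (0, 0, -35/11, -521/198)
Σ b_i: (-4/3)·1 + (-1)·1 + (-7/11)·1 + (-9/10)·1 = -1277/330 ≠ 1 ⇒ order 0.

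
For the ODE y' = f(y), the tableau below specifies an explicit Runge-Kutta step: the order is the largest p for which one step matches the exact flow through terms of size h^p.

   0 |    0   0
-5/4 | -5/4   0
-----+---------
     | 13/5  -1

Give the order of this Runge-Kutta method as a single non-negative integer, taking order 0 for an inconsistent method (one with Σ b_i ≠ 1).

0

b = (13/5, -1)
c = (0, -5/4)
Σ b_i: 13/5·1 + (-1)·1 = 8/5 ≠ 1 ⇒ order 0.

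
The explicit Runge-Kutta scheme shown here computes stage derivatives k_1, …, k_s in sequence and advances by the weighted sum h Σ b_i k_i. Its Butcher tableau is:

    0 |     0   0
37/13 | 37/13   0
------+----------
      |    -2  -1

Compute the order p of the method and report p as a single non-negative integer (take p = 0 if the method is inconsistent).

0

b = (-2, -1)
c = (0, 37/13)
Σ b_i: (-2)·1 + (-1)·1 = -3 ≠ 1 ⇒ order 0.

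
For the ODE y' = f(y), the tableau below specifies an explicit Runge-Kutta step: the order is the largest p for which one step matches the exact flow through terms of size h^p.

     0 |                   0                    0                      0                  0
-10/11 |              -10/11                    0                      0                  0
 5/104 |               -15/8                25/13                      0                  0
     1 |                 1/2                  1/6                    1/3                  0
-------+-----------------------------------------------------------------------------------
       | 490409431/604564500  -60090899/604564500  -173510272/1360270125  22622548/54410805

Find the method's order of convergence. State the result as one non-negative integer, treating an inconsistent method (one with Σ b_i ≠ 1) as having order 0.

b = (490409431/604564500, -60090899/604564500, -173510272/1360270125, 22622548/54410805)
c = (0, -10/11, 5/104, 1)
Ac = (0, 0, -250/143, -155/1144)
Σ b_i: 490409431/604564500·1 + (-60090899/604564500)·1 + (-173510272/1360270125)·1 + 22622548/54410805·1 = 1 ✓
b·c: (-60090899/604564500)·(-10/11) + (-173510272/1360270125)·5/104 + 22622548/54410805·1 = 1/2 ✓
b·c²: (-60090899/604564500)·100/121 + (-173510272/1360270125)·25/10816 + 22622548/54410805·1 = 1/3 ✓
b·Ac: (-173510272/1360270125)·(-250/143) + 22622548/54410805·(-155/1144) = 1/6 ✓
b·c³: (-60090899/604564500)·(-1000/1331) + (-173510272/1360270125)·125/1124864 + 22622548/54410805·1 = 130460113/266008380 ≠ 1/4 ⇒ order 3.
b·(c∘Ac): (-173510272/1360270125)·(-625/7436) + 22622548/54410805·(-155/1144) = -36767/806086 ≠ 1/8
b·Ac²: (-173510272/1360270125)·2500/1573 + 22622548/54410805·181275/1308736 = -3613689595/24898384368 ≠ 1/12
b·A²c: 22622548/54410805·(-250/429) = -87009800/359111313 ≠ 1/24

3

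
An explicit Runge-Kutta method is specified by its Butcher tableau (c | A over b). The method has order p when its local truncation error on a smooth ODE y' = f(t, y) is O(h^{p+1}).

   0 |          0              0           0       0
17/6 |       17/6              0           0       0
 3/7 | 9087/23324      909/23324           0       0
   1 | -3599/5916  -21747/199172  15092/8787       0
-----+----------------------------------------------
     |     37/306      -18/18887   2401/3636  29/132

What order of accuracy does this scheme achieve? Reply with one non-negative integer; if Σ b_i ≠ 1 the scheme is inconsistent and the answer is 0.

b = (37/306, -18/18887, 2401/3636, 29/132)
c = (0, 17/6, 3/7, 1)
Ac = (0, 0, 303/2744, 99/232)
Σ b_i: 37/306·1 + (-18/18887)·1 + 2401/3636·1 + 29/132·1 = 1 ✓
b·c: (-18/18887)·17/6 + 2401/3636·3/7 + 29/132·1 = 1/2 ✓
b·c²: (-18/18887)·289/36 + 2401/3636·9/49 + 29/132·1 = 1/3 ✓
b·Ac: 2401/3636·303/2744 + 29/132·99/232 = 1/6 ✓
b·c³: (-18/18887)·4913/216 + 2401/3636·27/343 + 29/132·1 = 1/4 ✓
b·(c∘Ac): 2401/3636·909/19208 + 29/132·99/232 = 1/8 ✓
b·Ac²: 2401/3636·1717/5488 + 29/132·(-781/1392) = 1/12 ✓
b·A²c: 29/132·11/58 = 1/24 ✓; 4 stages ⇒ order 4.

4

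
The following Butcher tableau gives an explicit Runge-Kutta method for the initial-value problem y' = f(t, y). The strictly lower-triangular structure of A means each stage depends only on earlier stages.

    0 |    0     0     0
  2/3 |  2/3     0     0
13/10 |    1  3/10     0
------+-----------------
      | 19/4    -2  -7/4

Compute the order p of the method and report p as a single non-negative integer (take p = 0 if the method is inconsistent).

1

b = (19/4, -2, -7/4)
c = (0, 2/3, 13/10)
Ac = (0, 0, 1/5)
Σ b_i: 19/4·1 + (-2)·1 + (-7/4)·1 = 1 ✓
b·c: (-2)·2/3 + (-7/4)·13/10 = -433/120 ≠ 1/2 ⇒ order 1.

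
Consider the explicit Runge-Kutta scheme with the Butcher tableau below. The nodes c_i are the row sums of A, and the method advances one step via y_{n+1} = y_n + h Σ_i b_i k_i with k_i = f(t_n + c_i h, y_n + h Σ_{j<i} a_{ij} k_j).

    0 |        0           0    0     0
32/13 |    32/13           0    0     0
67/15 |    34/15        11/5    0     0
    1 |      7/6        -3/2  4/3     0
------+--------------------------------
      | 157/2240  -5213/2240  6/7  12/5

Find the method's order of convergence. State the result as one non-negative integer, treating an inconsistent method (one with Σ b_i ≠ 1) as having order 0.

b = (157/2240, -5213/2240, 6/7, 12/5)
c = (0, 32/13, 67/15, 1)
Ac = (0, 0, 352/65, 1324/585)
Σ b_i: 157/2240·1 + (-5213/2240)·1 + 6/7·1 + 12/5·1 = 1 ✓
b·c: (-5213/2240)·32/13 + 6/7·67/15 + 12/5·1 = 1/2 ✓
b·c²: (-5213/2240)·1024/169 + 6/7·4489/225 + 12/5·1 = 36854/6825 ≠ 1/3 ⇒ order 2.
b·Ac: 6/7·352/65 + 12/5·1324/585 = 68752/6825 ≠ 1/6

2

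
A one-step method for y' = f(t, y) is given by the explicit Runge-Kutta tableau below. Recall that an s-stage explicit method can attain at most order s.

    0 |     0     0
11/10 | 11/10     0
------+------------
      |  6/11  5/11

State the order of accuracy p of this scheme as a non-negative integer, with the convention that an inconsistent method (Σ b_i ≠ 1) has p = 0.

b = (6/11, 5/11)
c = (0, 11/10)
Σ b_i: 6/11·1 + 5/11·1 = 1 ✓
b·c: 5/11·11/10 = 1/2 ✓; 2 stages ⇒ order 2.

2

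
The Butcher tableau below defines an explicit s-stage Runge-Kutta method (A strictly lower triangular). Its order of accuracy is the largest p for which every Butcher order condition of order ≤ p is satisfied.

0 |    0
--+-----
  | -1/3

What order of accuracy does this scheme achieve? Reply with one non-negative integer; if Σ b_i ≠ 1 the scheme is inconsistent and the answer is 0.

0

b = (-1/3)
c = (0)
Σ b_i: (-1/3)·1 = -1/3 ≠ 1 ⇒ order 0.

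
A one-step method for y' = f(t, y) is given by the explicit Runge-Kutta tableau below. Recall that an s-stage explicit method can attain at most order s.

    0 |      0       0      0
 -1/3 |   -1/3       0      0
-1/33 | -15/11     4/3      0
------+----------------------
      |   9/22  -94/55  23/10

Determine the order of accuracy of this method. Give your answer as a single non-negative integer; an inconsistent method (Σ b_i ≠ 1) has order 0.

b = (9/22, -94/55, 23/10)
c = (0, -1/3, -1/33)
Ac = (0, 0, -4/9)
Σ b_i: 9/22·1 + (-94/55)·1 + 23/10·1 = 1 ✓
b·c: (-94/55)·(-1/3) + 23/10·(-1/33) = 1/2 ✓
b·c²: (-94/55)·1/9 + 23/10·1/1089 = -409/2178 ≠ 1/3 ⇒ order 2.
b·Ac: 23/10·(-4/9) = -46/45 ≠ 1/6

2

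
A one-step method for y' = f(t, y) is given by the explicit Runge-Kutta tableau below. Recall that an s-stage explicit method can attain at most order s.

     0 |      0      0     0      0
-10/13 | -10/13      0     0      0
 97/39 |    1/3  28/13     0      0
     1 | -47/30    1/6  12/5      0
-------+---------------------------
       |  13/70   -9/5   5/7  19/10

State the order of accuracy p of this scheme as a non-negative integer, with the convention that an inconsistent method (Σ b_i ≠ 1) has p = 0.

1

b = (13/70, -9/5, 5/7, 19/10)
c = (0, -10/13, 97/39, 1)
Ac = (0, 0, -280/169, 1139/195)
Σ b_i: 13/70·1 + (-9/5)·1 + 5/7·1 + 19/10·1 = 1 ✓
b·c: (-9/5)·(-10/13) + 5/7·97/39 + 19/10·1 = 13817/2730 ≠ 1/2 ⇒ order 1.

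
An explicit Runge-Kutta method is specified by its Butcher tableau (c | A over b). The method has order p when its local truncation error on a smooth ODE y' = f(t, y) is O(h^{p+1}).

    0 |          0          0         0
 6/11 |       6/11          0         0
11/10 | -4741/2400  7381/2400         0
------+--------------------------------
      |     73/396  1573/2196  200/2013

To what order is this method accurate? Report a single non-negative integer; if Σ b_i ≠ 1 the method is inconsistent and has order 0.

b = (73/396, 1573/2196, 200/2013)
c = (0, 6/11, 11/10)
Ac = (0, 0, 671/400)
Σ b_i: 73/396·1 + 1573/2196·1 + 200/2013·1 = 1 ✓
b·c: 1573/2196·6/11 + 200/2013·11/10 = 1/2 ✓
b·c²: 1573/2196·36/121 + 200/2013·121/100 = 1/3 ✓
b·Ac: 200/2013·671/400 = 1/6 ✓; 3 stages ⇒ order 3.

3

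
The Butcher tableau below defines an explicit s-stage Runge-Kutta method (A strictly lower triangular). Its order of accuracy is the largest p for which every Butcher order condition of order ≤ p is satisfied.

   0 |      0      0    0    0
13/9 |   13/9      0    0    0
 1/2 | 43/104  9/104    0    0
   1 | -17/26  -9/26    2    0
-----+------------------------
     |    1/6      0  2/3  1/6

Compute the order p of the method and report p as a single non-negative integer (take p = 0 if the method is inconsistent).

4

b = (1/6, 0, 2/3, 1/6)
c = (0, 13/9, 1/2, 1)
Ac = (0, 0, 1/8, 1/2)
Σ b_i: 1/6·1 + 2/3·1 + 1/6·1 = 1 ✓
b·c: 2/3·1/2 + 1/6·1 = 1/2 ✓
b·c²: 2/3·1/4 + 1/6·1 = 1/3 ✓
b·Ac: 2/3·1/8 + 1/6·1/2 = 1/6 ✓
b·c³: 2/3·1/8 + 1/6·1 = 1/4 ✓
b·(c∘Ac): 2/3·1/16 + 1/6·1/2 = 1/8 ✓
b·Ac²: 2/3·13/72 + 1/6·(-2/9) = 1/12 ✓
b·A²c: 1/6·1/4 = 1/24 ✓; 4 stages ⇒ order 4.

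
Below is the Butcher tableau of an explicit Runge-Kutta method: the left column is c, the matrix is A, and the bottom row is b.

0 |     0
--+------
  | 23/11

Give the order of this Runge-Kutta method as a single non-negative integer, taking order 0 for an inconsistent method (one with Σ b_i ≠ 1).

b = (23/11)
c = (0)
Σ b_i: 23/11·1 = 23/11 ≠ 1 ⇒ order 0.

0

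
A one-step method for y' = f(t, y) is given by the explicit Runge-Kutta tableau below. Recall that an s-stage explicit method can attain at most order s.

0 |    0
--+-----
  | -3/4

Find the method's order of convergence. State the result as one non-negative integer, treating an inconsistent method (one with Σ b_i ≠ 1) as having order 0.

b = (-3/4)
c = (0)
Σ b_i: (-3/4)·1 = -3/4 ≠ 1 ⇒ order 0.

0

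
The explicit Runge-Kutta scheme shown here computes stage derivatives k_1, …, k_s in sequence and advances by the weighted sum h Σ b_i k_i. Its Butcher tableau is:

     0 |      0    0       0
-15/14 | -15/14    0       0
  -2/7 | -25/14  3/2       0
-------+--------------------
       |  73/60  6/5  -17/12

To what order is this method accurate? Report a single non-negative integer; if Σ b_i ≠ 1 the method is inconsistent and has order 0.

b = (73/60, 6/5, -17/12)
c = (0, -15/14, -2/7)
Ac = (0, 0, -45/28)
Σ b_i: 73/60·1 + 6/5·1 + (-17/12)·1 = 1 ✓
b·c: 6/5·(-15/14) + (-17/12)·(-2/7) = -37/42 ≠ 1/2 ⇒ order 1.

1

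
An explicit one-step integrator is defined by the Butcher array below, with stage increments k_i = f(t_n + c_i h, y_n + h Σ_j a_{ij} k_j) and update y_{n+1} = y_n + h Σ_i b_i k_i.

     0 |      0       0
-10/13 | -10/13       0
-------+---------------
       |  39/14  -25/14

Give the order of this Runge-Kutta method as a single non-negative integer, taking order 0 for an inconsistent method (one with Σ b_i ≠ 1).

1

b = (39/14, -25/14)
c = (0, -10/13)
Σ b_i: 39/14·1 + (-25/14)·1 = 1 ✓
b·c: (-25/14)·(-10/13) = 125/91 ≠ 1/2 ⇒ order 1.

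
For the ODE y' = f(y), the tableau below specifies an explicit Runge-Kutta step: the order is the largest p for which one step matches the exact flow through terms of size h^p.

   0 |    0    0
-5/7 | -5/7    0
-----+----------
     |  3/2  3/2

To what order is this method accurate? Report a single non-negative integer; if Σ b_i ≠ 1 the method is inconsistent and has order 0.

b = (3/2, 3/2)
c = (0, -5/7)
Σ b_i: 3/2·1 + 3/2·1 = 3 ≠ 1 ⇒ order 0.

0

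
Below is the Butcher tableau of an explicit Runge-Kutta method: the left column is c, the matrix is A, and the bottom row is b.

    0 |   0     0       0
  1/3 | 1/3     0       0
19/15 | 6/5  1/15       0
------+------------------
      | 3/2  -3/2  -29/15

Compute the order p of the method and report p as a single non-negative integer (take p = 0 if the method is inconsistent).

b = (3/2, -3/2, -29/15)
c = (0, 1/3, 19/15)
Ac = (0, 0, 1/45)
Σ b_i: 3/2·1 + (-3/2)·1 + (-29/15)·1 = -29/15 ≠ 1 ⇒ order 0.

0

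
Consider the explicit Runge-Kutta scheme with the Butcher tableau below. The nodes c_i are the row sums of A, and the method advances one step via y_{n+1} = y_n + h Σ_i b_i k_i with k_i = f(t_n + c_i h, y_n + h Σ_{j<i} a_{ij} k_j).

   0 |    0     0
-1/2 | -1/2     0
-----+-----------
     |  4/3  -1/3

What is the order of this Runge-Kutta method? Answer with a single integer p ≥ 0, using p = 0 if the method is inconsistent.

b = (4/3, -1/3)
c = (0, -1/2)
Σ b_i: 4/3·1 + (-1/3)·1 = 1 ✓
b·c: (-1/3)·(-1/2) = 1/6 ≠ 1/2 ⇒ order 1.

1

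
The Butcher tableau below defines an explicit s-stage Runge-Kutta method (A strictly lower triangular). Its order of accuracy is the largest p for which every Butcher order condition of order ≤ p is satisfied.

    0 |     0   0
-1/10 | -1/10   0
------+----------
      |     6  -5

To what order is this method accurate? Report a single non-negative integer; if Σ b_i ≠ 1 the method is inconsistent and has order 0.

b = (6, -5)
c = (0, -1/10)
Σ b_i: 6·1 + (-5)·1 = 1 ✓
b·c: (-5)·(-1/10) = 1/2 ✓; 2 stages ⇒ order 2.

2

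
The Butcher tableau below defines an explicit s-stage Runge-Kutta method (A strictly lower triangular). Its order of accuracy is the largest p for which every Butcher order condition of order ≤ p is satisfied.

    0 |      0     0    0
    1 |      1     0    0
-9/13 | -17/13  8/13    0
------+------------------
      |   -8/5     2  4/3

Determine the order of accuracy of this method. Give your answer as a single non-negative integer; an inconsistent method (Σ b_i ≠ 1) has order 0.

0

b = (-8/5, 2, 4/3)
c = (0, 1, -9/13)
Ac = (0, 0, 8/13)
Σ b_i: (-8/5)·1 + 2·1 + 4/3·1 = 26/15 ≠ 1 ⇒ order 0.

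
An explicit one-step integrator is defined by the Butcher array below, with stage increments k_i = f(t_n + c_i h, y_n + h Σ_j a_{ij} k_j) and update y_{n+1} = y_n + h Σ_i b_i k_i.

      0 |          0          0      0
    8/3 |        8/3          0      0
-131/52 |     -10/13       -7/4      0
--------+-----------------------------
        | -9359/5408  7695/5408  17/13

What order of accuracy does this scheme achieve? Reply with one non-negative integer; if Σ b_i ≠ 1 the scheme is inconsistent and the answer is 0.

2

b = (-9359/5408, 7695/5408, 17/13)
c = (0, 8/3, -131/52)
Ac = (0, 0, -14/3)
Σ b_i: (-9359/5408)·1 + 7695/5408·1 + 17/13·1 = 1 ✓
b·c: 7695/5408·8/3 + 17/13·(-131/52) = 1/2 ✓
b·c²: 7695/5408·64/9 + 17/13·17161/2704 = 647417/35152 ≠ 1/3 ⇒ order 2.
b·Ac: 17/13·(-14/3) = -238/39 ≠ 1/6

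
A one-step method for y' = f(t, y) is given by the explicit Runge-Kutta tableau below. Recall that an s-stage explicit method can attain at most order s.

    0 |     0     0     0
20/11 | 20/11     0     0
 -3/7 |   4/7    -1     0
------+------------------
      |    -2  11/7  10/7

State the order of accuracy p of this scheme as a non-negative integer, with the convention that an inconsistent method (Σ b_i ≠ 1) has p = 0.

b = (-2, 11/7, 10/7)
c = (0, 20/11, -3/7)
Ac = (0, 0, -20/11)
Σ b_i: (-2)·1 + 11/7·1 + 10/7·1 = 1 ✓
b·c: 11/7·20/11 + 10/7·(-3/7) = 110/49 ≠ 1/2 ⇒ order 1.

1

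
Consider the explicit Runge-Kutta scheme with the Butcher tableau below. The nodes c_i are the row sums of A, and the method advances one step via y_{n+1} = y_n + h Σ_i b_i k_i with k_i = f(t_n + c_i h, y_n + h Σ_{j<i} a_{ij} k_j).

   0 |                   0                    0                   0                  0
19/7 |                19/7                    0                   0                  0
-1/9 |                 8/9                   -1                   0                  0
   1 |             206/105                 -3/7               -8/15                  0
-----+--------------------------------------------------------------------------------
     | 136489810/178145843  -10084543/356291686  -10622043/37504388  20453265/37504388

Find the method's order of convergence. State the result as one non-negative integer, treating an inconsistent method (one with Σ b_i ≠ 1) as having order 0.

b = (136489810/178145843, -10084543/356291686, -10622043/37504388, 20453265/37504388)
c = (0, 19/7, -1/9, 1)
Ac = (0, 0, -19/7, -7303/6615)
Σ b_i: 136489810/178145843·1 + (-10084543/356291686)·1 + (-10622043/37504388)·1 + 20453265/37504388·1 = 1 ✓
b·c: (-10084543/356291686)·19/7 + (-10622043/37504388)·(-1/9) + 20453265/37504388·1 = 1/2 ✓
b·c²: (-10084543/356291686)·361/49 + (-10622043/37504388)·1/81 + 20453265/37504388·1 = 1/3 ✓
b·Ac: (-10622043/37504388)·(-19/7) + 20453265/37504388·(-7303/6615) = 1/6 ✓
b·c³: (-10084543/356291686)·6859/343 + (-10622043/37504388)·(-1/729) + 20453265/37504388·1 = -10255765/506309238 ≠ 1/4 ⇒ order 3.
b·(c∘Ac): (-10622043/37504388)·19/63 + 20453265/37504388·(-7303/6615) = -135366008/196898037 ≠ 1/8
b·Ac²: (-10622043/37504388)·(-361/49) + 20453265/37504388·(-1318589/416745) = 1279696483/3544164666 ≠ 1/12
b·A²c: 20453265/37504388·152/105 = 7402134/9376097 ≠ 1/24

3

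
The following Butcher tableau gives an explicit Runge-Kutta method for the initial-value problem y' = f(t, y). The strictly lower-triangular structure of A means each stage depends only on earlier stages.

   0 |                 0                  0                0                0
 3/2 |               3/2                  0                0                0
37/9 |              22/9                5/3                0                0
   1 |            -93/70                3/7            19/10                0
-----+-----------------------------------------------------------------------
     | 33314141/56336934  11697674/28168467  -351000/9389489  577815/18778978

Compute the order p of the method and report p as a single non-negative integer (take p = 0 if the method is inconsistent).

3

b = (33314141/56336934, 11697674/28168467, -351000/9389489, 577815/18778978)
c = (0, 3/2, 37/9, 1)
Ac = (0, 0, 5/2, 2663/315)
Σ b_i: 33314141/56336934·1 + 11697674/28168467·1 + (-351000/9389489)·1 + 577815/18778978·1 = 1 ✓
b·c: 11697674/28168467·3/2 + (-351000/9389489)·37/9 + 577815/18778978·1 = 1/2 ✓
b·c²: 11697674/28168467·9/4 + (-351000/9389489)·1369/81 + 577815/18778978·1 = 1/3 ✓
b·Ac: (-351000/9389489)·5/2 + 577815/18778978·2663/315 = 1/6 ✓
b·c³: 11697674/28168467·27/8 + (-351000/9389489)·50653/729 + 577815/18778978·1 = -1181486599/1014064812 ≠ 1/4 ⇒ order 3.
b·(c∘Ac): (-351000/9389489)·185/18 + 577815/18778978·2663/315 = -6990511/56336934 ≠ 1/8
b·Ac²: (-351000/9389489)·15/4 + 577815/18778978·375089/11340 = 1779804767/2028129624 ≠ 1/12
b·A²c: 577815/18778978·19/4 = 10978485/75115912 ≠ 1/24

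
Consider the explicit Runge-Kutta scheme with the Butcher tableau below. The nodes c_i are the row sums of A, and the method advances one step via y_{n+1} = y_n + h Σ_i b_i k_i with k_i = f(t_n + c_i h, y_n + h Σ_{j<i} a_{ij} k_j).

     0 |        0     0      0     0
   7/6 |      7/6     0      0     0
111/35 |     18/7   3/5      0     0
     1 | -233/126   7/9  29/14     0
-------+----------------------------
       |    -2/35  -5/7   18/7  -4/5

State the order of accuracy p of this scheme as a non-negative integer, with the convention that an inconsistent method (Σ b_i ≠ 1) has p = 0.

1

b = (-2/35, -5/7, 18/7, -4/5)
c = (0, 7/6, 111/35, 1)
Ac = (0, 0, 7/10, 49459/6615)
Σ b_i: (-2/35)·1 + (-5/7)·1 + 18/7·1 + (-4/5)·1 = 1 ✓
b·c: (-5/7)·7/6 + 18/7·111/35 + (-4/5)·1 = 9587/1470 ≠ 1/2 ⇒ order 1.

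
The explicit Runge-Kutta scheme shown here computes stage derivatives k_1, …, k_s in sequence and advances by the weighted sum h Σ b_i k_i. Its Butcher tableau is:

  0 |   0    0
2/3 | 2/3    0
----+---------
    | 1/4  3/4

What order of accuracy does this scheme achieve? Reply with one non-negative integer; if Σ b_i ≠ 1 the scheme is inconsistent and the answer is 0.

b = (1/4, 3/4)
c = (0, 2/3)
Σ b_i: 1/4·1 + 3/4·1 = 1 ✓
b·c: 3/4·2/3 = 1/2 ✓; 2 stages ⇒ order 2.

2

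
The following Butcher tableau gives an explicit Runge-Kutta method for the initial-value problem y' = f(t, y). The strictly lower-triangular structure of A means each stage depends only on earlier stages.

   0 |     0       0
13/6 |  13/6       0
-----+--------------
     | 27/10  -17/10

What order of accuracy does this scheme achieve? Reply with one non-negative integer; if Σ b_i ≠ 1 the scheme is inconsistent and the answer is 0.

b = (27/10, -17/10)
c = (0, 13/6)
Σ b_i: 27/10·1 + (-17/10)·1 = 1 ✓
b·c: (-17/10)·13/6 = -221/60 ≠ 1/2 ⇒ order 1.

1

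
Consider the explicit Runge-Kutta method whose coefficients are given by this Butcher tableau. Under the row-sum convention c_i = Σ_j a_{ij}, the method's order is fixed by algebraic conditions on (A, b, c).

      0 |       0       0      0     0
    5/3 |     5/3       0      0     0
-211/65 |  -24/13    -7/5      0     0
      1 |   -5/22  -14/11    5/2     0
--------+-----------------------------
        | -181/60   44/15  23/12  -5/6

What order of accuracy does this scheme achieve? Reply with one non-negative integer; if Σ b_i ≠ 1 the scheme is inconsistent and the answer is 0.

b = (-181/60, 44/15, 23/12, -5/6)
c = (0, 5/3, -211/65, 1)
Ac = (0, 0, -7/3, -8783/858)
Σ b_i: (-181/60)·1 + 44/15·1 + 23/12·1 + (-5/6)·1 = 1 ✓
b·c: 44/15·5/3 + 23/12·(-211/65) + (-5/6)·1 = -5069/2340 ≠ 1/2 ⇒ order 1.

1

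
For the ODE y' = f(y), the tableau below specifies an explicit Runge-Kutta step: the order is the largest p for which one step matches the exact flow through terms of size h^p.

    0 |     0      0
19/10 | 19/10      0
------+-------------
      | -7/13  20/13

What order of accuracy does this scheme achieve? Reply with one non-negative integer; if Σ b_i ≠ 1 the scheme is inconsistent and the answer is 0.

1

b = (-7/13, 20/13)
c = (0, 19/10)
Σ b_i: (-7/13)·1 + 20/13·1 = 1 ✓
b·c: 20/13·19/10 = 38/13 ≠ 1/2 ⇒ order 1.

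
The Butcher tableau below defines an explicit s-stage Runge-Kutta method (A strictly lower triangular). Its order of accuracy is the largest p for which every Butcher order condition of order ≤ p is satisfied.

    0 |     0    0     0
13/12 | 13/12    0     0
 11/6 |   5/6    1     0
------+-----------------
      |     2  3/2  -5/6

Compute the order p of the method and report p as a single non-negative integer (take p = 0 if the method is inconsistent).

b = (2, 3/2, -5/6)
c = (0, 13/12, 11/6)
Ac = (0, 0, 13/12)
Σ b_i: 2·1 + 3/2·1 + (-5/6)·1 = 8/3 ≠ 1 ⇒ order 0.

0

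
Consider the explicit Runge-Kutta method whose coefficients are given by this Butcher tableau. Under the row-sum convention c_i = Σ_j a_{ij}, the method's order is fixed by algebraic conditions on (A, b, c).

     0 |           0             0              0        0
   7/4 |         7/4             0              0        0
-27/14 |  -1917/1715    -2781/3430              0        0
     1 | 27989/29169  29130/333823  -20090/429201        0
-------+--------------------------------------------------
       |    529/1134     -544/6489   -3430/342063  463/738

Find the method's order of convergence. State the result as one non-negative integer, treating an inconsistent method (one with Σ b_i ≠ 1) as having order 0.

4

b = (529/1134, -544/6489, -3430/342063, 463/738)
c = (0, 7/4, -27/14, 1)
Ac = (0, 0, -2781/1960, 225/926)
Σ b_i: 529/1134·1 + (-544/6489)·1 + (-3430/342063)·1 + 463/738·1 = 1 ✓
b·c: (-544/6489)·7/4 + (-3430/342063)·(-27/14) + 463/738·1 = 1/2 ✓
b·c²: (-544/6489)·49/16 + (-3430/342063)·729/196 + 463/738·1 = 1/3 ✓
b·Ac: (-3430/342063)·(-2781/1960) + 463/738·225/926 = 1/6 ✓
b·c³: (-544/6489)·343/64 + (-3430/342063)·(-19683/2744) + 463/738·1 = 1/4 ✓
b·(c∘Ac): (-3430/342063)·75087/27440 + 463/738·225/926 = 1/8 ✓
b·Ac²: (-3430/342063)·(-2781/1120) + 463/738·345/3704 = 1/12 ✓
b·A²c: 463/738·123/1852 = 1/24 ✓; 4 stages ⇒ order 4.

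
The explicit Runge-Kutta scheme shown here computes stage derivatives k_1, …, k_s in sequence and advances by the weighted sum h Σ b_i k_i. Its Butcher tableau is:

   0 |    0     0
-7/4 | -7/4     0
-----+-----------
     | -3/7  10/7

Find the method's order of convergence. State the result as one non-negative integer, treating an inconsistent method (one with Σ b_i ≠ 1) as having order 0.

1

b = (-3/7, 10/7)
c = (0, -7/4)
Σ b_i: (-3/7)·1 + 10/7·1 = 1 ✓
b·c: 10/7·(-7/4) = -5/2 ≠ 1/2 ⇒ order 1.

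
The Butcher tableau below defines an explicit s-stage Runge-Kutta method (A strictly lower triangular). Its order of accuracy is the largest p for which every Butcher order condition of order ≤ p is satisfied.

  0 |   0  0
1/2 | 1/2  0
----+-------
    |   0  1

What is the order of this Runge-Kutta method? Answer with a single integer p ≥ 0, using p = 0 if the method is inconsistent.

b = (0, 1)
c = (0, 1/2)
Σ b_i: 1·1 = 1 ✓
b·c: 1·1/2 = 1/2 ✓; 2 stages ⇒ order 2.

2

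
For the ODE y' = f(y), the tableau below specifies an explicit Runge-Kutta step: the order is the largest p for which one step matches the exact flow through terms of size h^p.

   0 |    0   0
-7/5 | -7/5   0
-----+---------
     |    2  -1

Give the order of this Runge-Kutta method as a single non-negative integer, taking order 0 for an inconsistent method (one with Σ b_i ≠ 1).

1

b = (2, -1)
c = (0, -7/5)
Σ b_i: 2·1 + (-1)·1 = 1 ✓
b·c: (-1)·(-7/5) = 7/5 ≠ 1/2 ⇒ order 1.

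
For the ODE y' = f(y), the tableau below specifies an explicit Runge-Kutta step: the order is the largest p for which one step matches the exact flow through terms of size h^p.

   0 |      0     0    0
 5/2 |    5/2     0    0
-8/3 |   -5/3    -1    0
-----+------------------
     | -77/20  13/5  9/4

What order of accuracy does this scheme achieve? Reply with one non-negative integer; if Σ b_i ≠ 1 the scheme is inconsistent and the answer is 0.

2

b = (-77/20, 13/5, 9/4)
c = (0, 5/2, -8/3)
Ac = (0, 0, -5/2)
Σ b_i: (-77/20)·1 + 13/5·1 + 9/4·1 = 1 ✓
b·c: 13/5·5/2 + 9/4·(-8/3) = 1/2 ✓
b·c²: 13/5·25/4 + 9/4·64/9 = 129/4 ≠ 1/3 ⇒ order 2.
b·Ac: 9/4·(-5/2) = -45/8 ≠ 1/6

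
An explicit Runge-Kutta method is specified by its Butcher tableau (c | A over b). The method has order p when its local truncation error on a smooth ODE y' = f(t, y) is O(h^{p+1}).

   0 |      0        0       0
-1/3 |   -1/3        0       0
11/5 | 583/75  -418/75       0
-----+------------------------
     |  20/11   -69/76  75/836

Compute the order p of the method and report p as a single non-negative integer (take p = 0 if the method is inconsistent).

b = (20/11, -69/76, 75/836)
c = (0, -1/3, 11/5)
Ac = (0, 0, 418/225)
Σ b_i: 20/11·1 + (-69/76)·1 + 75/836·1 = 1 ✓
b·c: (-69/76)·(-1/3) + 75/836·11/5 = 1/2 ✓
b·c²: (-69/76)·1/9 + 75/836·121/25 = 1/3 ✓
b·Ac: 75/836·418/225 = 1/6 ✓; 3 stages ⇒ order 3.

3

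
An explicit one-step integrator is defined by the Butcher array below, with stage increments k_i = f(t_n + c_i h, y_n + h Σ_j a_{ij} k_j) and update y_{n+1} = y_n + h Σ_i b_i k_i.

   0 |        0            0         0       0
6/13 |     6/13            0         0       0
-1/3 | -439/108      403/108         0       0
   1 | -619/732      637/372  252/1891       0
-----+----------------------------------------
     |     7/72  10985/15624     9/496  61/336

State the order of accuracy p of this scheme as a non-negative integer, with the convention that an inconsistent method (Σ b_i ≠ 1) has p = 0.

4

b = (7/72, 10985/15624, 9/496, 61/336)
c = (0, 6/13, -1/3, 1)
Ac = (0, 0, 31/18, 91/122)
Σ b_i: 7/72·1 + 10985/15624·1 + 9/496·1 + 61/336·1 = 1 ✓
b·c: 10985/15624·6/13 + 9/496·(-1/3) + 61/336·1 = 1/2 ✓
b·c²: 10985/15624·36/169 + 9/496·1/9 + 61/336·1 = 1/3 ✓
b·Ac: 9/496·31/18 + 61/336·91/122 = 1/6 ✓
b·c³: 10985/15624·216/2197 + 9/496·(-1/27) + 61/336·1 = 1/4 ✓
b·(c∘Ac): 9/496·(-31/54) + 61/336·91/122 = 1/8 ✓
b·Ac²: 9/496·31/39 + 61/336·301/793 = 1/12 ✓
b·A²c: 61/336·14/61 = 1/24 ✓; 4 stages ⇒ order 4.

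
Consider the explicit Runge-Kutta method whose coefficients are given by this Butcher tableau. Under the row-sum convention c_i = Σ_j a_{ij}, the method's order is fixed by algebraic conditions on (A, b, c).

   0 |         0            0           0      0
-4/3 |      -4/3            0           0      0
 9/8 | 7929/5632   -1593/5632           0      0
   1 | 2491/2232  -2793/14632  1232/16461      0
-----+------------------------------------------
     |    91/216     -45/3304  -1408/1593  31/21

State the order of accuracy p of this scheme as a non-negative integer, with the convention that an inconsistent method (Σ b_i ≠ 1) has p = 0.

4

b = (91/216, -45/3304, -1408/1593, 31/21)
c = (0, -4/3, 9/8, 1)
Ac = (0, 0, 531/1408, 21/62)
Σ b_i: 91/216·1 + (-45/3304)·1 + (-1408/1593)·1 + 31/21·1 = 1 ✓
b·c: (-45/3304)·(-4/3) + (-1408/1593)·9/8 + 31/21·1 = 1/2 ✓
b·c²: (-45/3304)·16/9 + (-1408/1593)·81/64 + 31/21·1 = 1/3 ✓
b·Ac: (-1408/1593)·531/1408 + 31/21·21/62 = 1/6 ✓
b·c³: (-45/3304)·(-64/27) + (-1408/1593)·729/512 + 31/21·1 = 1/4 ✓
b·(c∘Ac): (-1408/1593)·4779/11264 + 31/21·21/62 = 1/8 ✓
b·Ac²: (-1408/1593)·(-177/352) + 31/21·(-91/372) = 1/12 ✓
b·A²c: 31/21·7/248 = 1/24 ✓; 4 stages ⇒ order 4.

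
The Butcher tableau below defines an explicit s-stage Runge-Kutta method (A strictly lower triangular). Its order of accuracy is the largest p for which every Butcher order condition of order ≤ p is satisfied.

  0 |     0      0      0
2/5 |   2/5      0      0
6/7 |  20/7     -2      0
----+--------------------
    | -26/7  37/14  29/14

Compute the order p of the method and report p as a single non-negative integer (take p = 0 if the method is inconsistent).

b = (-26/7, 37/14, 29/14)
c = (0, 2/5, 6/7)
Ac = (0, 0, -4/5)
Σ b_i: (-26/7)·1 + 37/14·1 + 29/14·1 = 1 ✓
b·c: 37/14·2/5 + 29/14·6/7 = 694/245 ≠ 1/2 ⇒ order 1.

1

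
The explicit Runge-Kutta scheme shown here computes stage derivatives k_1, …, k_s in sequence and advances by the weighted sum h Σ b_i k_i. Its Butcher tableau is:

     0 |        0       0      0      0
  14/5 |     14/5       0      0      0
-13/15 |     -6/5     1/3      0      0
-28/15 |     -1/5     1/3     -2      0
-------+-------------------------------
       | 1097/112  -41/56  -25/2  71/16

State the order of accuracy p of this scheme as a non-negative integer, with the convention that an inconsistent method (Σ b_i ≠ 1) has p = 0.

3

b = (1097/112, -41/56, -25/2, 71/16)
c = (0, 14/5, -13/15, -28/15)
Ac = (0, 0, 14/15, 8/3)
Σ b_i: 1097/112·1 + (-41/56)·1 + (-25/2)·1 + 71/16·1 = 1 ✓
b·c: (-41/56)·14/5 + (-25/2)·(-13/15) + 71/16·(-28/15) = 1/2 ✓
b·c²: (-41/56)·196/25 + (-25/2)·169/225 + 71/16·784/225 = 1/3 ✓
b·Ac: (-25/2)·14/15 + 71/16·8/3 = 1/6 ✓
b·c³: (-41/56)·2744/125 + (-25/2)·(-2197/3375) + 71/16·(-21952/3375) = -16559/450 ≠ 1/4 ⇒ order 3.
b·(c∘Ac): (-25/2)·(-182/225) + 71/16·(-224/45) = -539/45 ≠ 1/8
b·Ac²: (-25/2)·196/75 + 71/16·10/9 = -1997/72 ≠ 1/12
b·A²c: 71/16·(-28/15) = -497/60 ≠ 1/24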